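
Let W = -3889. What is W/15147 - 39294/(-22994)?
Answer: 252881276/174145059 ≈ 1.4521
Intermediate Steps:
W/15147 - 39294/(-22994) = -3889/15147 - 39294/(-22994) = -3889*1/15147 - 39294*(-1/22994) = -3889/15147 + 19647/11497 = 252881276/174145059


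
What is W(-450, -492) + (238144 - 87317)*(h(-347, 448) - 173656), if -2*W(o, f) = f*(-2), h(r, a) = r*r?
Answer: -8031085761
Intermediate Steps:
h(r, a) = r**2
W(o, f) = f (W(o, f) = -f*(-2)/2 = -(-1)*f = f)
W(-450, -492) + (238144 - 87317)*(h(-347, 448) - 173656) = -492 + (238144 - 87317)*((-347)**2 - 173656) = -492 + 150827*(120409 - 173656) = -492 + 150827*(-53247) = -492 - 8031085269 = -8031085761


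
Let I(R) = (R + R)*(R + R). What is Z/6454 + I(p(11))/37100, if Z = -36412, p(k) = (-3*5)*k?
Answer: -66127/24433 ≈ -2.7065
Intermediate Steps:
p(k) = -15*k
I(R) = 4*R**2 (I(R) = (2*R)*(2*R) = 4*R**2)
Z/6454 + I(p(11))/37100 = -36412/6454 + (4*(-15*11)**2)/37100 = -36412*1/6454 + (4*(-165)**2)*(1/37100) = -18206/3227 + (4*27225)*(1/37100) = -18206/3227 + 108900*(1/37100) = -18206/3227 + 1089/371 = -66127/24433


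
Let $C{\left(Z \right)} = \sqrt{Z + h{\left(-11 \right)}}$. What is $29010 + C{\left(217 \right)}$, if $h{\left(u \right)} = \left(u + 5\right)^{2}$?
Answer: $29010 + \sqrt{253} \approx 29026.0$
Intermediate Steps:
$h{\left(u \right)} = \left(5 + u\right)^{2}$
$C{\left(Z \right)} = \sqrt{36 + Z}$ ($C{\left(Z \right)} = \sqrt{Z + \left(5 - 11\right)^{2}} = \sqrt{Z + \left(-6\right)^{2}} = \sqrt{Z + 36} = \sqrt{36 + Z}$)
$29010 + C{\left(217 \right)} = 29010 + \sqrt{36 + 217} = 29010 + \sqrt{253}$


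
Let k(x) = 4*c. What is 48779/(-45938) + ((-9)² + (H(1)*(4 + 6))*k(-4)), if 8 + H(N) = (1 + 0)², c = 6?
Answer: -73503641/45938 ≈ -1600.1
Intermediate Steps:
H(N) = -7 (H(N) = -8 + (1 + 0)² = -8 + 1² = -8 + 1 = -7)
k(x) = 24 (k(x) = 4*6 = 24)
48779/(-45938) + ((-9)² + (H(1)*(4 + 6))*k(-4)) = 48779/(-45938) + ((-9)² - 7*(4 + 6)*24) = 48779*(-1/45938) + (81 - 7*10*24) = -48779/45938 + (81 - 70*24) = -48779/45938 + (81 - 1680) = -48779/45938 - 1599 = -73503641/45938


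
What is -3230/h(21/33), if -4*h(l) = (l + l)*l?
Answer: 781660/49 ≈ 15952.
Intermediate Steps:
h(l) = -l²/2 (h(l) = -(l + l)*l/4 = -2*l*l/4 = -l²/2)
-3230/h(21/33) = -3230/((-(21/33)²/2)) = -3230/((-(21*(1/33))²/2)) = -3230/((-(7/11)²/2)) = -3230/((-½*49/121)) = -3230/(-49/242) = -3230*(-242/49) = 781660/49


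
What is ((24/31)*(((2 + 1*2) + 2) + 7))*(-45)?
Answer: -14040/31 ≈ -452.90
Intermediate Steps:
((24/31)*(((2 + 1*2) + 2) + 7))*(-45) = ((24*(1/31))*(((2 + 2) + 2) + 7))*(-45) = (24*((4 + 2) + 7)/31)*(-45) = (24*(6 + 7)/31)*(-45) = ((24/31)*13)*(-45) = (312/31)*(-45) = -14040/31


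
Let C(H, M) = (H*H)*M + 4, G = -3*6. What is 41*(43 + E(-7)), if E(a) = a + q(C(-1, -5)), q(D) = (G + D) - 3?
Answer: 574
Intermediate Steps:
G = -18
C(H, M) = 4 + M*H² (C(H, M) = H²*M + 4 = M*H² + 4 = 4 + M*H²)
q(D) = -21 + D (q(D) = (-18 + D) - 3 = -21 + D)
E(a) = -22 + a (E(a) = a + (-21 + (4 - 5*(-1)²)) = a + (-21 + (4 - 5*1)) = a + (-21 + (4 - 5)) = a + (-21 - 1) = a - 22 = -22 + a)
41*(43 + E(-7)) = 41*(43 + (-22 - 7)) = 41*(43 - 29) = 41*14 = 574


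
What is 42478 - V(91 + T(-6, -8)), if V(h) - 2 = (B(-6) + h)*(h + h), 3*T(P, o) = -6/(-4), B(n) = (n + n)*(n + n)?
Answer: -1241/2 ≈ -620.50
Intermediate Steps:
B(n) = 4*n² (B(n) = (2*n)*(2*n) = 4*n²)
T(P, o) = ½ (T(P, o) = (-6/(-4))/3 = (-6*(-¼))/3 = (⅓)*(3/2) = ½)
V(h) = 2 + 2*h*(144 + h) (V(h) = 2 + (4*(-6)² + h)*(h + h) = 2 + (4*36 + h)*(2*h) = 2 + (144 + h)*(2*h) = 2 + 2*h*(144 + h))
42478 - V(91 + T(-6, -8)) = 42478 - (2 + 2*(91 + ½)² + 288*(91 + ½)) = 42478 - (2 + 2*(183/2)² + 288*(183/2)) = 42478 - (2 + 2*(33489/4) + 26352) = 42478 - (2 + 33489/2 + 26352) = 42478 - 1*86197/2 = 42478 - 86197/2 = -1241/2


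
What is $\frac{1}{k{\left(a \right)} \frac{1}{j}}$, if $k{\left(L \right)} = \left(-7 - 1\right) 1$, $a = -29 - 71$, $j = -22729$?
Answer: $\frac{22729}{8} \approx 2841.1$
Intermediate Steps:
$a = -100$ ($a = -29 - 71 = -100$)
$k{\left(L \right)} = -8$ ($k{\left(L \right)} = \left(-8\right) 1 = -8$)
$\frac{1}{k{\left(a \right)} \frac{1}{j}} = \frac{1}{\left(-8\right) \frac{1}{-22729}} = \frac{1}{\left(-8\right) \left(- \frac{1}{22729}\right)} = \frac{1}{\frac{8}{22729}} = \frac{22729}{8}$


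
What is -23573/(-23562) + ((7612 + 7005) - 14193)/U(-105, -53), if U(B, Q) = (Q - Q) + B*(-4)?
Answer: 21527/10710 ≈ 2.0100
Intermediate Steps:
U(B, Q) = -4*B (U(B, Q) = 0 - 4*B = -4*B)
-23573/(-23562) + ((7612 + 7005) - 14193)/U(-105, -53) = -23573/(-23562) + ((7612 + 7005) - 14193)/((-4*(-105))) = -23573*(-1/23562) + (14617 - 14193)/420 = 2143/2142 + 424*(1/420) = 2143/2142 + 106/105 = 21527/10710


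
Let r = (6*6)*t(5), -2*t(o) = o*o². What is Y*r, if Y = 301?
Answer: -677250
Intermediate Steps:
t(o) = -o³/2 (t(o) = -o*o²/2 = -o³/2)
r = -2250 (r = (6*6)*(-½*5³) = 36*(-½*125) = 36*(-125/2) = -2250)
Y*r = 301*(-2250) = -677250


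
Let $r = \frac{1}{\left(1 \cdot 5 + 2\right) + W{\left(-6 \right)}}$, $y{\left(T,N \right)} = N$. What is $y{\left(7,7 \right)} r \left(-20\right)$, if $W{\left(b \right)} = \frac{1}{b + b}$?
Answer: $- \frac{1680}{83} \approx -20.241$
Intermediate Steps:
$W{\left(b \right)} = \frac{1}{2 b}$
$r = \frac{12}{83}$ ($r = \frac{1}{\left(1 \cdot 5 + 2\right) + \frac{1}{2 \left(-6\right)}} = \frac{1}{\left(5 + 2\right) + \frac{1}{2} \left(- \frac{1}{6}\right)} = \frac{1}{7 - \frac{1}{12}} = \frac{1}{\frac{83}{12}} = \frac{12}{83} \approx 0.14458$)
$y{\left(7,7 \right)} r \left(-20\right) = 7 \cdot \frac{12}{83} \left(-20\right) = \frac{84}{83} \left(-20\right) = - \frac{1680}{83}$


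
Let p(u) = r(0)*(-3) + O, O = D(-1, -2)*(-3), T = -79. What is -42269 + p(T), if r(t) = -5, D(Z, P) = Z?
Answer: -42251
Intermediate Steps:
O = 3 (O = -1*(-3) = 3)
p(u) = 18 (p(u) = -5*(-3) + 3 = 15 + 3 = 18)
-42269 + p(T) = -42269 + 18 = -42251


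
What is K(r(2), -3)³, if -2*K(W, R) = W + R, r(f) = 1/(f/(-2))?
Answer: 8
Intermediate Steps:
r(f) = -2/f (r(f) = 1/(f*(-½)) = 1/(-f/2) = -2/f)
K(W, R) = -R/2 - W/2 (K(W, R) = -(W + R)/2 = -(R + W)/2 = -R/2 - W/2)
K(r(2), -3)³ = (-½*(-3) - (-1)/2)³ = (3/2 - (-1)/2)³ = (3/2 - ½*(-1))³ = (3/2 + ½)³ = 2³ = 8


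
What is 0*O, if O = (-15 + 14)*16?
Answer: 0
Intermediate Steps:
O = -16 (O = -1*16 = -16)
0*O = 0*(-16) = 0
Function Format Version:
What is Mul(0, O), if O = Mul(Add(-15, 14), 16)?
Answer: 0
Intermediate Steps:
O = -16 (O = Mul(-1, 16) = -16)
Mul(0, O) = Mul(0, -16) = 0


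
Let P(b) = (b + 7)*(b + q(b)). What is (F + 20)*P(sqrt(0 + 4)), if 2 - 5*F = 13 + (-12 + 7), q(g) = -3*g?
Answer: -3384/5 ≈ -676.80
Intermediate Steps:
F = -6/5 (F = 2/5 - (13 + (-12 + 7))/5 = 2/5 - (13 - 5)/5 = 2/5 - 1/5*8 = 2/5 - 8/5 = -6/5 ≈ -1.2000)
P(b) = -2*b*(7 + b) (P(b) = (b + 7)*(b - 3*b) = (7 + b)*(-2*b) = -2*b*(7 + b))
(F + 20)*P(sqrt(0 + 4)) = (-6/5 + 20)*(2*sqrt(0 + 4)*(-7 - sqrt(0 + 4))) = 94*(2*sqrt(4)*(-7 - sqrt(4)))/5 = 94*(2*2*(-7 - 1*2))/5 = 94*(2*2*(-7 - 2))/5 = 94*(2*2*(-9))/5 = (94/5)*(-36) = -3384/5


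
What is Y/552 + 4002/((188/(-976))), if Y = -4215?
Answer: -179739827/8648 ≈ -20784.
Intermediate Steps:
Y/552 + 4002/((188/(-976))) = -4215/552 + 4002/((188/(-976))) = -4215*1/552 + 4002/((188*(-1/976))) = -1405/184 + 4002/(-47/244) = -1405/184 + 4002*(-244/47) = -1405/184 - 976488/47 = -179739827/8648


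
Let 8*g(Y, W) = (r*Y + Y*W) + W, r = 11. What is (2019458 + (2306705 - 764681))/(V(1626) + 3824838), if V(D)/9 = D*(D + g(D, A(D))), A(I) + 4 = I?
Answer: 1780741/2443858731 ≈ 0.00072866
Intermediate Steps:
A(I) = -4 + I
g(Y, W) = W/8 + 11*Y/8 + W*Y/8 (g(Y, W) = ((11*Y + Y*W) + W)/8 = ((11*Y + W*Y) + W)/8 = (W + 11*Y + W*Y)/8 = W/8 + 11*Y/8 + W*Y/8)
V(D) = 9*D*(-½ + 5*D/2 + D*(-4 + D)/8) (V(D) = 9*(D*(D + ((-4 + D)/8 + 11*D/8 + (-4 + D)*D/8))) = 9*(D*(D + ((-½ + D/8) + 11*D/8 + D*(-4 + D)/8))) = 9*(D*(D + (-½ + 3*D/2 + D*(-4 + D)/8))) = 9*(D*(-½ + 5*D/2 + D*(-4 + D)/8)) = 9*D*(-½ + 5*D/2 + D*(-4 + D)/8))
(2019458 + (2306705 - 764681))/(V(1626) + 3824838) = (2019458 + (2306705 - 764681))/((9/8)*1626*(-4 + 1626² + 16*1626) + 3824838) = (2019458 + 1542024)/((9/8)*1626*(-4 + 2643876 + 26016) + 3824838) = 3561482/((9/8)*1626*2669888 + 3824838) = 3561482/(4883892624 + 3824838) = 3561482/4887717462 = 3561482*(1/4887717462) = 1780741/2443858731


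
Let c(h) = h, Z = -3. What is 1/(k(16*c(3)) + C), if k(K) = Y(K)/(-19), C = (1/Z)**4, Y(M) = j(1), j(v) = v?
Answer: -1539/62 ≈ -24.823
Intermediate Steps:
Y(M) = 1
C = 1/81 (C = (1/(-3))**4 = (-1/3)**4 = 1/81 ≈ 0.012346)
k(K) = -1/19 (k(K) = 1/(-19) = 1*(-1/19) = -1/19)
1/(k(16*c(3)) + C) = 1/(-1/19 + 1/81) = 1/(-62/1539) = -1539/62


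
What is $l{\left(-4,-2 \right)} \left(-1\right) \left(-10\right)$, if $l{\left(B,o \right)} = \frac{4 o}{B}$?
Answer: $20$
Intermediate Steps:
$l{\left(B,o \right)} = \frac{4 o}{B}$
$l{\left(-4,-2 \right)} \left(-1\right) \left(-10\right) = 4 \left(-2\right) \frac{1}{-4} \left(-1\right) \left(-10\right) = 4 \left(-2\right) \left(- \frac{1}{4}\right) \left(-1\right) \left(-10\right) = 2 \left(-1\right) \left(-10\right) = \left(-2\right) \left(-10\right) = 20$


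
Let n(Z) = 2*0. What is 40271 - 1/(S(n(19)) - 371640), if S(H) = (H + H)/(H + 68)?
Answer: 14966314441/371640 ≈ 40271.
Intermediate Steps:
n(Z) = 0
S(H) = 2*H/(68 + H) (S(H) = (2*H)/(68 + H) = 2*H/(68 + H))
40271 - 1/(S(n(19)) - 371640) = 40271 - 1/(2*0/(68 + 0) - 371640) = 40271 - 1/(2*0/68 - 371640) = 40271 - 1/(2*0*(1/68) - 371640) = 40271 - 1/(0 - 371640) = 40271 - 1/(-371640) = 40271 - 1*(-1/371640) = 40271 + 1/371640 = 14966314441/371640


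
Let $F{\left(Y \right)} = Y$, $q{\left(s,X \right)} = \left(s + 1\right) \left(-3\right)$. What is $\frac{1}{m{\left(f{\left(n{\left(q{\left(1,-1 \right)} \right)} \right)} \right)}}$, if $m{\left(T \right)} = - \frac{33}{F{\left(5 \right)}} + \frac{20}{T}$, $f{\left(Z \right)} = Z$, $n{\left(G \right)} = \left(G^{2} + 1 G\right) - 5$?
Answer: $- \frac{5}{29} \approx -0.17241$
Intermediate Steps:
$q{\left(s,X \right)} = -3 - 3 s$ ($q{\left(s,X \right)} = \left(1 + s\right) \left(-3\right) = -3 - 3 s$)
$n{\left(G \right)} = -5 + G + G^{2}$ ($n{\left(G \right)} = \left(G^{2} + G\right) - 5 = \left(G + G^{2}\right) - 5 = -5 + G + G^{2}$)
$m{\left(T \right)} = - \frac{33}{5} + \frac{20}{T}$
$\frac{1}{m{\left(f{\left(n{\left(q{\left(1,-1 \right)} \right)} \right)} \right)}} = \frac{1}{- \frac{33}{5} + \frac{20}{-5 - 6 + \left(-3 - 3\right)^{2}}} = \frac{1}{- \frac{33}{5} + \frac{20}{-5 - 6 + \left(-6\right)^{2}}} = \frac{1}{- \frac{33}{5} + \frac{20}{-5 - 6 + 36}} = \frac{1}{- \frac{33}{5} + \frac{20}{25}} = \frac{1}{- \frac{33}{5} + 20 \cdot \frac{1}{25}} = \frac{1}{- \frac{33}{5} + \frac{4}{5}} = \frac{1}{- \frac{29}{5}} = - \frac{5}{29}$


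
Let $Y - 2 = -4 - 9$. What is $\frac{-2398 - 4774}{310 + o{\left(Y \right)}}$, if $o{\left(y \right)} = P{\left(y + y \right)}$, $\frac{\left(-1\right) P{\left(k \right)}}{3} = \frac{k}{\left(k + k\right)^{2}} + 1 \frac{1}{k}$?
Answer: $- \frac{631136}{27295} \approx -23.123$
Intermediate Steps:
$Y = -11$ ($Y = 2 - 13 = -11$)
$P{\left(k \right)} = - \frac{15}{4 k}$ ($P{\left(k \right)} = - 3 \left(\frac{k}{\left(k + k\right)^{2}} + 1 \frac{1}{k}\right) = - 3 \left(\frac{k}{\left(2 k\right)^{2}} + \frac{1}{k}\right) = - 3 \left(\frac{k}{4 k^{2}} + \frac{1}{k}\right) = - 3 \left(k \frac{1}{4 k^{2}} + \frac{1}{k}\right) = - 3 \left(\frac{1}{4 k} + \frac{1}{k}\right) = - 3 \frac{5}{4 k} = - \frac{15}{4 k}$)
$o{\left(y \right)} = - \frac{15}{8 y}$ ($o{\left(y \right)} = - \frac{15}{4 \left(y + y\right)} = - \frac{15}{4 \cdot 2 y} = - \frac{15 \frac{1}{2 y}}{4} = - \frac{15}{8 y}$)
$\frac{-2398 - 4774}{310 + o{\left(Y \right)}} = \frac{-2398 - 4774}{310 - \frac{15}{8 \left(-11\right)}} = - \frac{7172}{310 - - \frac{15}{88}} = - \frac{7172}{310 + \frac{15}{88}} = - \frac{7172}{\frac{27295}{88}} = \left(-7172\right) \frac{88}{27295} = - \frac{631136}{27295}$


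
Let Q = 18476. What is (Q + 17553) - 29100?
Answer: 6929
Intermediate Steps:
(Q + 17553) - 29100 = (18476 + 17553) - 29100 = 36029 - 29100 = 6929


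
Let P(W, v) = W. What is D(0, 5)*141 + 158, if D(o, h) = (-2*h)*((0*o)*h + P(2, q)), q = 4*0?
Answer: -2662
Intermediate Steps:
q = 0
D(o, h) = -4*h (D(o, h) = (-2*h)*((0*o)*h + 2) = (-2*h)*(0*h + 2) = (-2*h)*(0 + 2) = -2*h*2 = -4*h)
D(0, 5)*141 + 158 = -4*5*141 + 158 = -20*141 + 158 = -2820 + 158 = -2662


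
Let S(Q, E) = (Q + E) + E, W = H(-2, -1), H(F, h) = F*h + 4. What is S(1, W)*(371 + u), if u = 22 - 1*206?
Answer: 2431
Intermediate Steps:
u = -184 (u = 22 - 206 = -184)
H(F, h) = 4 + F*h
W = 6 (W = 4 - 2*(-1) = 4 + 2 = 6)
S(Q, E) = Q + 2*E (S(Q, E) = (E + Q) + E = Q + 2*E)
S(1, W)*(371 + u) = (1 + 2*6)*(371 - 184) = (1 + 12)*187 = 13*187 = 2431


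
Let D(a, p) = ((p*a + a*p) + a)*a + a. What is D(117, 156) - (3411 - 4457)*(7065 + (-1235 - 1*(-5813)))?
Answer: 16463352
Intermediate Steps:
D(a, p) = a + a*(a + 2*a*p) (D(a, p) = ((a*p + a*p) + a)*a + a = (2*a*p + a)*a + a = (a + 2*a*p)*a + a = a*(a + 2*a*p) + a = a + a*(a + 2*a*p))
D(117, 156) - (3411 - 4457)*(7065 + (-1235 - 1*(-5813))) = 117*(1 + 117 + 2*117*156) - (3411 - 4457)*(7065 + (-1235 - 1*(-5813))) = 117*(1 + 117 + 36504) - (-1046)*(7065 + (-1235 + 5813)) = 117*36622 - (-1046)*(7065 + 4578) = 4284774 - (-1046)*11643 = 4284774 - 1*(-12178578) = 4284774 + 12178578 = 16463352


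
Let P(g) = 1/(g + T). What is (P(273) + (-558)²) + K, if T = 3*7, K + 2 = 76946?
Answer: 114162553/294 ≈ 3.8831e+5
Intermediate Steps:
K = 76944 (K = -2 + 76946 = 76944)
T = 21
P(g) = 1/(21 + g) (P(g) = 1/(g + 21) = 1/(21 + g))
(P(273) + (-558)²) + K = (1/(21 + 273) + (-558)²) + 76944 = (1/294 + 311364) + 76944 = 91541017/294 + 76944 = 114162553/294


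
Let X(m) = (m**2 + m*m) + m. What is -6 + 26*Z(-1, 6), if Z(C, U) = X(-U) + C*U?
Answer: 1554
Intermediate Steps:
X(m) = m + 2*m**2 (X(m) = (m**2 + m**2) + m = 2*m**2 + m = m + 2*m**2)
Z(C, U) = C*U - U*(1 - 2*U) (Z(C, U) = (-U)*(1 + 2*(-U)) + C*U = (-U)*(1 - 2*U) + C*U = -U*(1 - 2*U) + C*U = C*U - U*(1 - 2*U))
-6 + 26*Z(-1, 6) = -6 + 26*(6*(-1 - 1 + 2*6)) = -6 + 26*(6*(-1 - 1 + 12)) = -6 + 26*(6*10) = -6 + 26*60 = -6 + 1560 = 1554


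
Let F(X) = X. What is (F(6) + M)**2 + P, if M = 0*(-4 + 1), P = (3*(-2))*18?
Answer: -72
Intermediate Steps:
P = -108 (P = -6*18 = -108)
M = 0 (M = 0*(-3) = 0)
(F(6) + M)**2 + P = (6 + 0)**2 - 108 = 6**2 - 108 = 36 - 108 = -72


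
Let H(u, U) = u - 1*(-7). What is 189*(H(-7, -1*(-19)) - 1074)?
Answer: -202986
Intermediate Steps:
H(u, U) = 7 + u (H(u, U) = u + 7 = 7 + u)
189*(H(-7, -1*(-19)) - 1074) = 189*((7 - 7) - 1074) = 189*(0 - 1074) = 189*(-1074) = -202986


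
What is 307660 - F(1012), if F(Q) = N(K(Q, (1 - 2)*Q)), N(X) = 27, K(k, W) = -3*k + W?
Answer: 307633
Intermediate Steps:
K(k, W) = W - 3*k
F(Q) = 27
307660 - F(1012) = 307660 - 1*27 = 307660 - 27 = 307633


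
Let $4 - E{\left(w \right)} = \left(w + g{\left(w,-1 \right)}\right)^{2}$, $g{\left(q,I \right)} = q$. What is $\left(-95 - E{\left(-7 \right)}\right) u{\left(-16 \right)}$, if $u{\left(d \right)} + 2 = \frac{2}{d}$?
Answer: $- \frac{1649}{8} \approx -206.13$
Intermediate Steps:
$E{\left(w \right)} = 4 - 4 w^{2}$ ($E{\left(w \right)} = 4 - \left(w + w\right)^{2} = 4 - \left(2 w\right)^{2} = 4 - 4 w^{2}$)
$u{\left(d \right)} = -2 + \frac{2}{d}$
$\left(-95 - E{\left(-7 \right)}\right) u{\left(-16 \right)} = \left(-95 - \left(4 - 4 \left(-7\right)^{2}\right)\right) \left(-2 + \frac{2}{-16}\right) = \left(-95 - \left(4 - 196\right)\right) \left(-2 + 2 \left(- \frac{1}{16}\right)\right) = \left(-95 - \left(4 - 196\right)\right) \left(-2 - \frac{1}{8}\right) = \left(-95 - -192\right) \left(- \frac{17}{8}\right) = \left(-95 + 192\right) \left(- \frac{17}{8}\right) = 97 \left(- \frac{17}{8}\right) = - \frac{1649}{8}$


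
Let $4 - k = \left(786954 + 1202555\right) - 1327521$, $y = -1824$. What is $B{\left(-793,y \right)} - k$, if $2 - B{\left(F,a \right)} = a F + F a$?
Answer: $-2230878$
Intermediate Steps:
$B{\left(F,a \right)} = 2 - 2 F a$ ($B{\left(F,a \right)} = 2 - \left(a F + F a\right) = 2 - \left(F a + F a\right) = 2 - 2 F a$)
$k = -661984$ ($k = 4 - \left(\left(786954 + 1202555\right) - 1327521\right) = 4 - \left(1989509 - 1327521\right) = 4 - 661988 = -661984$)
$B{\left(-793,y \right)} - k = \left(2 - \left(-1586\right) \left(-1824\right)\right) - -661984 = \left(2 - 2892864\right) + 661984 = -2892862 + 661984 = -2230878$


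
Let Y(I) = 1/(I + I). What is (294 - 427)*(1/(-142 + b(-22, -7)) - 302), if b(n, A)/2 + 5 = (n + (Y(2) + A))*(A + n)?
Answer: 17391840/433 ≈ 40166.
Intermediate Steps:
Y(I) = 1/(2*I)
b(n, A) = -10 + 2*(A + n)*(¼ + A + n) (b(n, A) = -10 + 2*((n + ((½)/2 + A))*(A + n)) = -10 + 2*((n + ((½)*(½) + A))*(A + n)) = -10 + 2*((n + (¼ + A))*(A + n)) = -10 + 2*((¼ + A + n)*(A + n)) = -10 + 2*((A + n)*(¼ + A + n)) = -10 + 2*(A + n)*(¼ + A + n))
(294 - 427)*(1/(-142 + b(-22, -7)) - 302) = (294 - 427)*(1/(-142 + (-10 + (½)*(-7) + (½)*(-22) + 2*(-7)² + 2*(-22)² + 4*(-7)*(-22))) - 302) = -133*(1/(-142 + (-10 - 7/2 - 11 + 2*49 + 2*484 + 616)) - 302) = -133*(1/(-142 + (-10 - 7/2 - 11 + 98 + 968 + 616)) - 302) = -133*(1/(-142 + 3315/2) - 302) = -133*(1/(3031/2) - 302) = -133*(2/3031 - 302) = -133*(-915360/3031) = 17391840/433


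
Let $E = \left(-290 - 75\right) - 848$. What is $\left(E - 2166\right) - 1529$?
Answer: $-4908$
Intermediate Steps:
$E = -1213$ ($E = -365 - 848 = -1213$)
$\left(E - 2166\right) - 1529 = \left(-1213 - 2166\right) - 1529 = -3379 - 1529 = -4908$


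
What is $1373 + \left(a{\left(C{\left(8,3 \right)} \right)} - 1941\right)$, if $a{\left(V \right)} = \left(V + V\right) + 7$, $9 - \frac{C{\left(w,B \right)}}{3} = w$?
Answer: $-555$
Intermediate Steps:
$C{\left(w,B \right)} = 27 - 3 w$
$a{\left(V \right)} = 7 + 2 V$ ($a{\left(V \right)} = 2 V + 7 = 7 + 2 V$)
$1373 + \left(a{\left(C{\left(8,3 \right)} \right)} - 1941\right) = 1373 - \left(1934 - 2 \left(27 - 24\right)\right) = 1373 + \left(\left(7 + 2 \cdot 3\right) - 1941\right) = 1373 + \left(\left(7 + 6\right) - 1941\right) = 1373 + \left(13 - 1941\right) = 1373 - 1928 = -555$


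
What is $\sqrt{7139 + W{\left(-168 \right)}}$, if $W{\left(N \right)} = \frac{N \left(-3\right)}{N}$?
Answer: $4 \sqrt{446} \approx 84.475$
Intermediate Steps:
$W{\left(N \right)} = -3$ ($W{\left(N \right)} = \frac{\left(-3\right) N}{N} = -3$)
$\sqrt{7139 + W{\left(-168 \right)}} = \sqrt{7139 - 3} = \sqrt{7136} = 4 \sqrt{446}$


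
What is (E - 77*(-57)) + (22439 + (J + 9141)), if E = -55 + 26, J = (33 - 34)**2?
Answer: 35941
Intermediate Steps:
J = 1 (J = (-1)**2 = 1)
E = -29
(E - 77*(-57)) + (22439 + (J + 9141)) = (-29 - 77*(-57)) + (22439 + (1 + 9141)) = (-29 + 4389) + (22439 + 9142) = 4360 + 31581 = 35941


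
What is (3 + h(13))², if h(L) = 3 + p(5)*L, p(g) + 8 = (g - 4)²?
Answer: 7225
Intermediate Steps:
p(g) = -8 + (-4 + g)² (p(g) = -8 + (g - 4)² = -8 + (-4 + g)²)
h(L) = 3 - 7*L (h(L) = 3 + (-8 + (-4 + 5)²)*L = 3 + (-8 + 1²)*L = 3 + (-8 + 1)*L = 3 - 7*L)
(3 + h(13))² = (3 + (3 - 7*13))² = (3 + (3 - 91))² = (3 - 88)² = (-85)² = 7225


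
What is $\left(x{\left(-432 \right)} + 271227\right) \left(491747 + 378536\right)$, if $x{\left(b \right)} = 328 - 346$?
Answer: $236028582147$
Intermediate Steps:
$x{\left(b \right)} = -18$
$\left(x{\left(-432 \right)} + 271227\right) \left(491747 + 378536\right) = \left(-18 + 271227\right) \left(491747 + 378536\right) = 271209 \cdot 870283 = 236028582147$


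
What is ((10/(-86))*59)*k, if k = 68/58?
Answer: -10030/1247 ≈ -8.0433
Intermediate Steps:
k = 34/29 (k = 68*(1/58) = 34/29 ≈ 1.1724)
((10/(-86))*59)*k = ((10/(-86))*59)*(34/29) = ((10*(-1/86))*59)*(34/29) = -5/43*59*(34/29) = -295/43*34/29 = -10030/1247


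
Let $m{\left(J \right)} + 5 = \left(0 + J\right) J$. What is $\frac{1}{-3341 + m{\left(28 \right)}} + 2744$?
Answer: $\frac{7030127}{2562} \approx 2744.0$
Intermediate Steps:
$m{\left(J \right)} = -5 + J^{2}$ ($m{\left(J \right)} = -5 + \left(0 + J\right) J = -5 + J J = -5 + J^{2}$)
$\frac{1}{-3341 + m{\left(28 \right)}} + 2744 = \frac{1}{-3341 - \left(5 - 28^{2}\right)} + 2744 = \frac{1}{-3341 + \left(-5 + 784\right)} + 2744 = \frac{1}{-3341 + 779} + 2744 = \frac{1}{-2562} + 2744 = - \frac{1}{2562} + 2744 = \frac{7030127}{2562}$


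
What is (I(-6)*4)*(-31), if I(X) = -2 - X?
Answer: -496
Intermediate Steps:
(I(-6)*4)*(-31) = ((-2 - 1*(-6))*4)*(-31) = ((-2 + 6)*4)*(-31) = (4*4)*(-31) = 16*(-31) = -496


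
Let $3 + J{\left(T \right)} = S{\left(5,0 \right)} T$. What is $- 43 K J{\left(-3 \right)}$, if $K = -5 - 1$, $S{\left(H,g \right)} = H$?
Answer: $-4644$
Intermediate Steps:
$K = -6$
$J{\left(T \right)} = -3 + 5 T$
$- 43 K J{\left(-3 \right)} = \left(-43\right) \left(-6\right) \left(-3 + 5 \left(-3\right)\right) = 258 \left(-3 - 15\right) = 258 \left(-18\right) = -4644$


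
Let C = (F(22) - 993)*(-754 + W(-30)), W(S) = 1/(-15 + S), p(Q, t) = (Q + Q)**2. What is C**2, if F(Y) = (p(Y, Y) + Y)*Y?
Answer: 2038950594367302529/2025 ≈ 1.0069e+15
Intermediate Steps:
p(Q, t) = 4*Q**2 (p(Q, t) = (2*Q)**2 = 4*Q**2)
F(Y) = Y*(Y + 4*Y**2) (F(Y) = (4*Y**2 + Y)*Y = (Y + 4*Y**2)*Y = Y*(Y + 4*Y**2))
C = -1427918273/45 (C = (22**2*(1 + 4*22) - 993)*(-754 + 1/(-15 - 30)) = (484*(1 + 88) - 993)*(-754 + 1/(-45)) = (484*89 - 993)*(-754 - 1/45) = (43076 - 993)*(-33931/45) = 42083*(-33931/45) = -1427918273/45 ≈ -3.1732e+7)
C**2 = (-1427918273/45)**2 = 2038950594367302529/2025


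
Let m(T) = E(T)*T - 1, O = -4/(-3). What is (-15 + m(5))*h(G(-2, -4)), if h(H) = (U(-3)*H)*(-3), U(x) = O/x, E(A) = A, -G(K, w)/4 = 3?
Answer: -144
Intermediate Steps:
G(K, w) = -12 (G(K, w) = -4*3 = -12)
O = 4/3 (O = -4*(-1/3) = 4/3 ≈ 1.3333)
m(T) = -1 + T**2 (m(T) = T*T - 1 = T**2 - 1 = -1 + T**2)
U(x) = 4/(3*x)
h(H) = 4*H/3 (h(H) = (((4/3)/(-3))*H)*(-3) = (((4/3)*(-1/3))*H)*(-3) = -4*H/9*(-3) = 4*H/3)
(-15 + m(5))*h(G(-2, -4)) = (-15 + (-1 + 5**2))*((4/3)*(-12)) = (-15 + (-1 + 25))*(-16) = (-15 + 24)*(-16) = 9*(-16) = -144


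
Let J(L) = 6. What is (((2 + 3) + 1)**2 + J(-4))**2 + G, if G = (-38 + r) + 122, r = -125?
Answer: 1723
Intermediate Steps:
G = -41 (G = (-38 - 125) + 122 = -163 + 122 = -41)
(((2 + 3) + 1)**2 + J(-4))**2 + G = (((2 + 3) + 1)**2 + 6)**2 - 41 = ((5 + 1)**2 + 6)**2 - 41 = (6**2 + 6)**2 - 41 = (36 + 6)**2 - 41 = 42**2 - 41 = 1764 - 41 = 1723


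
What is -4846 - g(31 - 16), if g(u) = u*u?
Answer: -5071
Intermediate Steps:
g(u) = u**2
-4846 - g(31 - 16) = -4846 - (31 - 16)**2 = -4846 - 1*15**2 = -4846 - 1*225 = -4846 - 225 = -5071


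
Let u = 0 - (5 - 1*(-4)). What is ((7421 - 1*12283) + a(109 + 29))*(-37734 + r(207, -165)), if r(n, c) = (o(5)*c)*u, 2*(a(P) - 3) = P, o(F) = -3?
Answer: 202085310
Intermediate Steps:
u = -9 (u = 0 - (5 + 4) = 0 - 1*9 = 0 - 9 = -9)
a(P) = 3 + P/2
r(n, c) = 27*c (r(n, c) = -3*c*(-9) = 27*c)
((7421 - 1*12283) + a(109 + 29))*(-37734 + r(207, -165)) = ((7421 - 1*12283) + (3 + (109 + 29)/2))*(-37734 + 27*(-165)) = ((7421 - 12283) + (3 + (½)*138))*(-37734 - 4455) = (-4862 + (3 + 69))*(-42189) = (-4862 + 72)*(-42189) = -4790*(-42189) = 202085310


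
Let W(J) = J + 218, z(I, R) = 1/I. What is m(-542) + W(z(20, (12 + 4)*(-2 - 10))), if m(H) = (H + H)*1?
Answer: -17319/20 ≈ -865.95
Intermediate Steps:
m(H) = 2*H (m(H) = (2*H)*1 = 2*H)
W(J) = 218 + J
m(-542) + W(z(20, (12 + 4)*(-2 - 10))) = 2*(-542) + (218 + 1/20) = -1084 + (218 + 1/20) = -1084 + 4361/20 = -17319/20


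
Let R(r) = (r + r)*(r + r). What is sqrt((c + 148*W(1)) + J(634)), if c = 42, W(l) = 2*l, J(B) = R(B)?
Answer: sqrt(1608162) ≈ 1268.1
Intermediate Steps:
R(r) = 4*r**2 (R(r) = (2*r)*(2*r) = 4*r**2)
J(B) = 4*B**2
sqrt((c + 148*W(1)) + J(634)) = sqrt((42 + 148*(2*1)) + 4*634**2) = sqrt((42 + 148*2) + 4*401956) = sqrt((42 + 296) + 1607824) = sqrt(338 + 1607824) = sqrt(1608162)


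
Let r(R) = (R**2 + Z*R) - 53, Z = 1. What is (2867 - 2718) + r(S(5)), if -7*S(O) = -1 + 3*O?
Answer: 98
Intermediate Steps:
S(O) = 1/7 - 3*O/7 (S(O) = -(-1 + 3*O)/7 = 1/7 - 3*O/7)
r(R) = -53 + R + R**2 (r(R) = (R**2 + 1*R) - 53 = (R**2 + R) - 53 = (R + R**2) - 53 = -53 + R + R**2)
(2867 - 2718) + r(S(5)) = (2867 - 2718) + (-53 + (1/7 - 3/7*5) + (1/7 - 3/7*5)**2) = 149 + (-53 + (1/7 - 15/7) + (1/7 - 15/7)**2) = 149 + (-53 - 2 + (-2)**2) = 149 + (-53 - 2 + 4) = 149 - 51 = 98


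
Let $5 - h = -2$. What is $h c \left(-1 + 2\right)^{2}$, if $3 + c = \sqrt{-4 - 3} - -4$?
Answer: $7 + 7 i \sqrt{7} \approx 7.0 + 18.52 i$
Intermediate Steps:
$h = 7$ ($h = 5 - -2 = 5 + 2 = 7$)
$c = 1 + i \sqrt{7}$ ($c = -3 + \left(\sqrt{-4 - 3} - -4\right) = -3 + \left(\sqrt{-7} + 4\right) = -3 + \left(i \sqrt{7} + 4\right) = -3 + \left(4 + i \sqrt{7}\right) = 1 + i \sqrt{7} \approx 1.0 + 2.6458 i$)
$h c \left(-1 + 2\right)^{2} = 7 \left(1 + i \sqrt{7}\right) \left(-1 + 2\right)^{2} = \left(7 + 7 i \sqrt{7}\right) 1^{2} = \left(7 + 7 i \sqrt{7}\right) 1 = 7 + 7 i \sqrt{7}$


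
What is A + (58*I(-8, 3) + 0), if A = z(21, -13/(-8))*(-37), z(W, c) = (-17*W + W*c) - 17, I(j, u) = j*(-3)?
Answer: 111739/8 ≈ 13967.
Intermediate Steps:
I(j, u) = -3*j
z(W, c) = -17 - 17*W + W*c
A = 100603/8 (A = (-17 - 17*21 + 21*(-13/(-8)))*(-37) = (-17 - 357 + 21*(-13*(-⅛)))*(-37) = (-17 - 357 + 21*(13/8))*(-37) = (-17 - 357 + 273/8)*(-37) = -2719/8*(-37) = 100603/8 ≈ 12575.)
A + (58*I(-8, 3) + 0) = 100603/8 + (58*(-3*(-8)) + 0) = 100603/8 + (58*24 + 0) = 100603/8 + (1392 + 0) = 100603/8 + 1392 = 111739/8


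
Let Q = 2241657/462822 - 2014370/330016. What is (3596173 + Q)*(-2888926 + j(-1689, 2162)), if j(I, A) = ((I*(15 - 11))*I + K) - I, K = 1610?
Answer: 390225502517389492644223/12728222096 ≈ 3.0658e+13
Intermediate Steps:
Q = -16042672969/12728222096 (Q = 2241657*(1/462822) - 2014370*1/330016 = 747219/154274 - 1007185/165008 = -16042672969/12728222096 ≈ -1.2604)
j(I, A) = 1610 - I + 4*I² (j(I, A) = ((I*(15 - 11))*I + 1610) - I = ((I*4)*I + 1610) - I = ((4*I)*I + 1610) - I = (4*I² + 1610) - I = (1610 + 4*I²) - I = 1610 - I + 4*I²)
(3596173 + Q)*(-2888926 + j(-1689, 2162)) = (3596173 - 16042672969/12728222096)*(-2888926 + (1610 - 1*(-1689) + 4*(-1689)²)) = 45772872596965639*(-2888926 + (1610 + 1689 + 4*2852721))/12728222096 = 45772872596965639*(-2888926 + (1610 + 1689 + 11410884))/12728222096 = 45772872596965639*(-2888926 + 11414183)/12728222096 = (45772872596965639/12728222096)*8525257 = 390225502517389492644223/12728222096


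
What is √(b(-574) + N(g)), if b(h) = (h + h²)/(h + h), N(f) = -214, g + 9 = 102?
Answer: I*√2002/2 ≈ 22.372*I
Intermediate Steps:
g = 93 (g = -9 + 102 = 93)
b(h) = (h + h²)/(2*h) (b(h) = (h + h²)/((2*h)) = (h + h²)*(1/(2*h)) = (h + h²)/(2*h))
√(b(-574) + N(g)) = √((½ + (½)*(-574)) - 214) = √((½ - 287) - 214) = √(-573/2 - 214) = √(-1001/2) = I*√2002/2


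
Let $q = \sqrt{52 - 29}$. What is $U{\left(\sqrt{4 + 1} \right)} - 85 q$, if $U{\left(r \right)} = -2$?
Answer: $-2 - 85 \sqrt{23} \approx -409.65$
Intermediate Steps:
$q = \sqrt{23}$ ($q = \sqrt{52 - 29} = \sqrt{23} \approx 4.7958$)
$U{\left(\sqrt{4 + 1} \right)} - 85 q = -2 - 85 \sqrt{23}$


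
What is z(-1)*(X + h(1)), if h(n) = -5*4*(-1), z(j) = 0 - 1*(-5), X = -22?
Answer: -10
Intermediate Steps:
z(j) = 5 (z(j) = 0 + 5 = 5)
h(n) = 20 (h(n) = -20*(-1) = 20)
z(-1)*(X + h(1)) = 5*(-22 + 20) = 5*(-2) = -10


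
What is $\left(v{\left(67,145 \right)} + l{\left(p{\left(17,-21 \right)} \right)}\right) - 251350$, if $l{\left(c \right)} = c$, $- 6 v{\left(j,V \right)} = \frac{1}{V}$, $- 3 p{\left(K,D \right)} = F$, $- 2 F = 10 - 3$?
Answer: $- \frac{36445581}{145} \approx -2.5135 \cdot 10^{5}$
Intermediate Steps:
$F = - \frac{7}{2}$ ($F = - \frac{10 - 3}{2} = \left(- \frac{1}{2}\right) 7 = - \frac{7}{2} \approx -3.5$)
$p{\left(K,D \right)} = \frac{7}{6}$ ($p{\left(K,D \right)} = \left(- \frac{1}{3}\right) \left(- \frac{7}{2}\right) = \frac{7}{6}$)
$v{\left(j,V \right)} = - \frac{1}{6 V}$
$\left(v{\left(67,145 \right)} + l{\left(p{\left(17,-21 \right)} \right)}\right) - 251350 = \left(- \frac{1}{6 \cdot 145} + \frac{7}{6}\right) - 251350 = \left(\left(- \frac{1}{6}\right) \frac{1}{145} + \frac{7}{6}\right) - 251350 = \left(- \frac{1}{870} + \frac{7}{6}\right) - 251350 = \frac{169}{145} - 251350 = - \frac{36445581}{145}$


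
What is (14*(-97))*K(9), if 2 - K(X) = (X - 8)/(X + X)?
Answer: -23765/9 ≈ -2640.6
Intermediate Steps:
K(X) = 2 - (-8 + X)/(2*X) (K(X) = 2 - (X - 8)/(X + X) = 2 - (-8 + X)/(2*X))
(14*(-97))*K(9) = (14*(-97))*(3/2 + 4/9) = -1358*(3/2 + 4*(⅑)) = -1358*(3/2 + 4/9) = -1358*35/18 = -23765/9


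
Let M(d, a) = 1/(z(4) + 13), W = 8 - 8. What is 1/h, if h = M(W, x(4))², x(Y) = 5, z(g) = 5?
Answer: 324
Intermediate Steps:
W = 0
M(d, a) = 1/18 (M(d, a) = 1/(5 + 13) = 1/18)
h = 1/324 (h = (1/18)² = 1/324 ≈ 0.0030864)
1/h = 1/(1/324) = 324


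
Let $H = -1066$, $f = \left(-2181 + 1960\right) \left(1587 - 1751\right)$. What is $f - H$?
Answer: $37310$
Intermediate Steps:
$f = 36244$ ($f = \left(-221\right) \left(-164\right) = 36244$)
$f - H = 36244 - -1066 = 36244 + 1066 = 37310$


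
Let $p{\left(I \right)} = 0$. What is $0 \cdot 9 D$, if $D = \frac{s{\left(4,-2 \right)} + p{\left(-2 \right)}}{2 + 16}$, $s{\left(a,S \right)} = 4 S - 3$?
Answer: $0$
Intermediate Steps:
$s{\left(a,S \right)} = -3 + 4 S$
$D = - \frac{11}{18}$ ($D = \frac{\left(-3 + 4 \left(-2\right)\right) + 0}{2 + 16} = \frac{\left(-3 - 8\right) + 0}{18} = \left(-11 + 0\right) \frac{1}{18} = \left(-11\right) \frac{1}{18} = - \frac{11}{18} \approx -0.61111$)
$0 \cdot 9 D = 0 \cdot 9 \left(- \frac{11}{18}\right) = 0 \left(- \frac{11}{18}\right) = 0$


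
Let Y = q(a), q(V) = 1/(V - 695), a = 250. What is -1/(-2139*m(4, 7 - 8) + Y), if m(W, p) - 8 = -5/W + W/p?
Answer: 1780/10470409 ≈ 0.00017000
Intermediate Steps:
m(W, p) = 8 - 5/W + W/p (m(W, p) = 8 + (-5/W + W/p) = 8 - 5/W + W/p)
q(V) = 1/(-695 + V)
Y = -1/445 (Y = 1/(-695 + 250) = 1/(-445) = -1/445 ≈ -0.0022472)
-1/(-2139*m(4, 7 - 8) + Y) = -1/(-2139*(8 - 5/4 + 4/(7 - 8)) - 1/445) = -1/(-2139*(8 - 5*¼ + 4/(-1)) - 1/445) = -1/(-2139*(8 - 5/4 + 4*(-1)) - 1/445) = -1/(-2139*(8 - 5/4 - 4) - 1/445) = -1/(-2139*11/4 - 1/445) = -1/(-23529/4 - 1/445) = -1/(-10470409/1780) = -1*(-1780/10470409) = 1780/10470409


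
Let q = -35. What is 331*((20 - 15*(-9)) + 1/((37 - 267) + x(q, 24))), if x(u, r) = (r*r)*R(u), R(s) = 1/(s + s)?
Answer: 427769505/8338 ≈ 51304.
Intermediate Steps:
R(s) = 1/(2*s)
x(u, r) = r²/(2*u) (x(u, r) = (r*r)*(1/(2*u)) = r²*(1/(2*u)) = r²/(2*u))
331*((20 - 15*(-9)) + 1/((37 - 267) + x(q, 24))) = 331*((20 - 15*(-9)) + 1/((37 - 267) + (½)*24²/(-35))) = 331*((20 + 135) + 1/(-230 + (½)*576*(-1/35))) = 331*(155 + 1/(-230 - 288/35)) = 331*(155 + 1/(-8338/35)) = 331*(155 - 35/8338) = 331*(1292355/8338) = 427769505/8338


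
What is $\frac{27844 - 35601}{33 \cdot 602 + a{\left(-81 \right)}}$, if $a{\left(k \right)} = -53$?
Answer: $- \frac{7757}{19813} \approx -0.39151$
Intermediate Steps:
$\frac{27844 - 35601}{33 \cdot 602 + a{\left(-81 \right)}} = \frac{27844 - 35601}{33 \cdot 602 - 53} = - \frac{7757}{19866 - 53} = - \frac{7757}{19813}$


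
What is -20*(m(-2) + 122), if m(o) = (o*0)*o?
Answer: -2440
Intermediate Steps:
m(o) = 0 (m(o) = 0*o = 0)
-20*(m(-2) + 122) = -20*(0 + 122) = -20*122 = -2440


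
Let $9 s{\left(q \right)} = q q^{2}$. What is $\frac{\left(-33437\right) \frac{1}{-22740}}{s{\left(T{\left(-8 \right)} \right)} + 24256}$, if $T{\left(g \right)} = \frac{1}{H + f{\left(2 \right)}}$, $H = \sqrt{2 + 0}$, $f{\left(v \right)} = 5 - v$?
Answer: $\frac{7511118856587}{123904544210411420} + \frac{2909019 \sqrt{2}}{123904544210411420} \approx 6.062 \cdot 10^{-5}$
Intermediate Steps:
$H = \sqrt{2} \approx 1.4142$
$T{\left(g \right)} = \frac{1}{3 + \sqrt{2}}$ ($T{\left(g \right)} = \frac{1}{\sqrt{2} + \left(5 - 2\right)} = \frac{1}{\sqrt{2} + 3} = \frac{1}{3 + \sqrt{2}}$)
$s{\left(q \right)} = \frac{q^{3}}{9}$ ($s{\left(q \right)} = \frac{q q^{2}}{9} = \frac{q^{3}}{9}$)
$\frac{\left(-33437\right) \frac{1}{-22740}}{s{\left(T{\left(-8 \right)} \right)} + 24256} = \frac{\left(-33437\right) \frac{1}{-22740}}{\frac{\left(\frac{3}{7} - \frac{\sqrt{2}}{7}\right)^{3}}{9} + 24256} = \frac{\left(-33437\right) \left(- \frac{1}{22740}\right)}{24256 + \frac{\left(\frac{3}{7} - \frac{\sqrt{2}}{7}\right)^{3}}{9}} = \frac{33437}{22740 \left(24256 + \frac{\left(\frac{3}{7} - \frac{\sqrt{2}}{7}\right)^{3}}{9}\right)}$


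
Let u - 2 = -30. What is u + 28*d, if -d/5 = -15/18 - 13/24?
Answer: 329/2 ≈ 164.50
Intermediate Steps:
u = -28 (u = 2 - 30 = -28)
d = 55/8 (d = -5*(-15/18 - 13/24) = -5*(-15*1/18 - 13*1/24) = -5*(-⅚ - 13/24) = -5*(-11/8) = 55/8 ≈ 6.8750)
u + 28*d = -28 + 28*(55/8) = -28 + 385/2 = 329/2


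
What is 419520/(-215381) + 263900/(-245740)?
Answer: -7996594535/2646386347 ≈ -3.0217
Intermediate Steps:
419520/(-215381) + 263900/(-245740) = 419520*(-1/215381) + 263900*(-1/245740) = -419520/215381 - 13195/12287 = -7996594535/2646386347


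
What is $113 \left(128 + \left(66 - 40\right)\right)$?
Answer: $17402$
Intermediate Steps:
$113 \left(128 + \left(66 - 40\right)\right) = 113 \left(128 + 26\right) = 113 \cdot 154 = 17402$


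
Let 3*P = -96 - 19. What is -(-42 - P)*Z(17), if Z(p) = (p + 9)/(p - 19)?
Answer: -143/3 ≈ -47.667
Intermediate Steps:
P = -115/3 (P = (-96 - 19)/3 = (⅓)*(-115) = -115/3 ≈ -38.333)
Z(p) = (9 + p)/(-19 + p)
-(-42 - P)*Z(17) = -(-42 - 1*(-115/3))*(9 + 17)/(-19 + 17) = -(-42 + 115/3)*26/(-2) = -(-11)*(-½*26)/3 = -(-11)*(-13)/3 = -1*143/3 = -143/3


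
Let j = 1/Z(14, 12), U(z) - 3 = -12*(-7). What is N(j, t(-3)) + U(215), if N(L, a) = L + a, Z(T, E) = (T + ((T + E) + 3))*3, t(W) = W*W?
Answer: 12385/129 ≈ 96.008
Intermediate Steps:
t(W) = W²
U(z) = 87 (U(z) = 3 - 12*(-7) = 3 + 84 = 87)
Z(T, E) = 9 + 3*E + 6*T (Z(T, E) = (T + ((E + T) + 3))*3 = (T + (3 + E + T))*3 = (3 + E + 2*T)*3 = 9 + 3*E + 6*T)
j = 1/129 (j = 1/(9 + 3*12 + 6*14) = 1/(9 + 36 + 84) = 1/129 ≈ 0.0077519)
N(j, t(-3)) + U(215) = (1/129 + (-3)²) + 87 = (1/129 + 9) + 87 = 1162/129 + 87 = 12385/129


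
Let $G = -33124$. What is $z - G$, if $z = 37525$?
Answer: $70649$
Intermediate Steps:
$z - G = 37525 - -33124 = 37525 + 33124 = 70649$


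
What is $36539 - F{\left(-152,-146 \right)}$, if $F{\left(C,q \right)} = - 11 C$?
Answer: $34867$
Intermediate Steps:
$36539 - F{\left(-152,-146 \right)} = 36539 - \left(-11\right) \left(-152\right) = 36539 - 1672 = 34867$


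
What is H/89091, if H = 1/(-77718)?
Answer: -1/6923974338 ≈ -1.4443e-10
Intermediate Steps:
H = -1/77718 ≈ -1.2867e-5
H/89091 = -1/77718/89091 = -1/77718*1/89091 = -1/6923974338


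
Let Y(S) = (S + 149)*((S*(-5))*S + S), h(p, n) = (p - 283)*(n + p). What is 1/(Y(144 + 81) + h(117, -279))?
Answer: -1/94557708 ≈ -1.0576e-8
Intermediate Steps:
h(p, n) = (-283 + p)*(n + p)
Y(S) = (149 + S)*(S - 5*S²) (Y(S) = (149 + S)*((-5*S)*S + S) = (149 + S)*(-5*S² + S) = (149 + S)*(S - 5*S²))
1/(Y(144 + 81) + h(117, -279)) = 1/((144 + 81)*(149 - 744*(144 + 81) - 5*(144 + 81)²) + (117² - 283*(-279) - 283*117 - 279*117)) = 1/(225*(149 - 744*225 - 5*225²) + (13689 + 78957 - 33111 - 32643)) = 1/(225*(149 - 167400 - 5*50625) + 26892) = 1/(225*(149 - 167400 - 253125) + 26892) = 1/(225*(-420376) + 26892) = 1/(-94584600 + 26892) = 1/(-94557708) = -1/94557708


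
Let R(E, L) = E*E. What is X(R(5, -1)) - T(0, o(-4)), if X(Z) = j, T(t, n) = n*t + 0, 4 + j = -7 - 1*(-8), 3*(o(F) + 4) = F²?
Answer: -3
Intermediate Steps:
R(E, L) = E²
o(F) = -4 + F²/3
j = -3 (j = -4 + (-7 - 1*(-8)) = -4 + (-7 + 8) = -4 + 1 = -3)
T(t, n) = n*t
X(Z) = -3
X(R(5, -1)) - T(0, o(-4)) = -3 - (-4 + (⅓)*(-4)²)*0 = -3 - (-4 + (⅓)*16)*0 = -3 - (-4 + 16/3)*0 = -3 - 4*0/3 = -3 - 1*0 = -3 + 0 = -3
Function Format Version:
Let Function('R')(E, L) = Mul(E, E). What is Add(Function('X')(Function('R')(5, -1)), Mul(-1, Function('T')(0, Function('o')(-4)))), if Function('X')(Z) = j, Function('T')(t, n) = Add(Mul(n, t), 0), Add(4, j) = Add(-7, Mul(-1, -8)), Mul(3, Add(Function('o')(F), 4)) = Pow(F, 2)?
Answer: -3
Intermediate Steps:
Function('R')(E, L) = Pow(E, 2)
Function('o')(F) = Add(-4, Mul(Rational(1, 3), Pow(F, 2)))
j = -3 (j = Add(-4, Add(-7, Mul(-1, -8))) = Add(-4, Add(-7, 8)) = Add(-4, 1) = -3)
Function('T')(t, n) = Mul(n, t)
Function('X')(Z) = -3
Add(Function('X')(Function('R')(5, -1)), Mul(-1, Function('T')(0, Function('o')(-4)))) = Add(-3, Mul(-1, Mul(Add(-4, Mul(Rational(1, 3), Pow(-4, 2))), 0))) = Add(-3, Mul(-1, Mul(Add(-4, Mul(Rational(1, 3), 16)), 0))) = Add(-3, Mul(-1, Mul(Add(-4, Rational(16, 3)), 0))) = Add(-3, Mul(-1, Mul(Rational(4, 3), 0))) = Add(-3, Mul(-1, 0)) = Add(-3, 0) = -3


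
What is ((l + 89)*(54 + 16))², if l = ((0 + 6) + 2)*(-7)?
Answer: 5336100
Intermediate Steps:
l = -56 (l = (6 + 2)*(-7) = 8*(-7) = -56)
((l + 89)*(54 + 16))² = ((-56 + 89)*(54 + 16))² = (33*70)² = 2310² = 5336100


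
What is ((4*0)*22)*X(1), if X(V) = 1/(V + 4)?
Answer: 0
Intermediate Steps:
X(V) = 1/(4 + V)
((4*0)*22)*X(1) = ((4*0)*22)/(4 + 1) = (0*22)/5 = 0*(⅕) = 0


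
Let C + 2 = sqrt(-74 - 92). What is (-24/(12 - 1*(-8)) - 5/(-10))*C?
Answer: 7/5 - 7*I*sqrt(166)/10 ≈ 1.4 - 9.0189*I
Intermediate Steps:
C = -2 + I*sqrt(166) (C = -2 + sqrt(-74 - 92) = -2 + sqrt(-166) = -2 + I*sqrt(166) ≈ -2.0 + 12.884*I)
(-24/(12 - 1*(-8)) - 5/(-10))*C = (-24/(12 - 1*(-8)) - 5/(-10))*(-2 + I*sqrt(166)) = (-24/(12 + 8) - 5*(-1/10))*(-2 + I*sqrt(166)) = (-24/20 + 1/2)*(-2 + I*sqrt(166)) = (-24*1/20 + 1/2)*(-2 + I*sqrt(166)) = (-6/5 + 1/2)*(-2 + I*sqrt(166)) = -7*(-2 + I*sqrt(166))/10 = 7/5 - 7*I*sqrt(166)/10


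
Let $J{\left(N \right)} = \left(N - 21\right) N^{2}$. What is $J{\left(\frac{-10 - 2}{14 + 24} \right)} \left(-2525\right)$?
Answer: $\frac{36814500}{6859} \approx 5367.3$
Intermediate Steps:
$J{\left(N \right)} = N^{2} \left(-21 + N\right)$ ($J{\left(N \right)} = \left(-21 + N\right) N^{2} = N^{2} \left(-21 + N\right)$)
$J{\left(\frac{-10 - 2}{14 + 24} \right)} \left(-2525\right) = \left(\frac{-10 - 2}{14 + 24}\right)^{2} \left(-21 + \frac{-10 - 2}{14 + 24}\right) \left(-2525\right) = \left(- \frac{12}{38}\right)^{2} \left(-21 - \frac{12}{38}\right) \left(-2525\right) = \left(\left(-12\right) \frac{1}{38}\right)^{2} \left(-21 - \frac{6}{19}\right) \left(-2525\right) = \left(- \frac{6}{19}\right)^{2} \left(-21 - \frac{6}{19}\right) \left(-2525\right) = \frac{36}{361} \left(- \frac{405}{19}\right) \left(-2525\right) = \left(- \frac{14580}{6859}\right) \left(-2525\right) = \frac{36814500}{6859}$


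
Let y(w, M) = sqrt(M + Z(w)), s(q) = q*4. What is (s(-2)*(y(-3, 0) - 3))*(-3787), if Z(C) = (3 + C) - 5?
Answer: -90888 + 30296*I*sqrt(5) ≈ -90888.0 + 67744.0*I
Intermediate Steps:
Z(C) = -2 + C
s(q) = 4*q
y(w, M) = sqrt(-2 + M + w) (y(w, M) = sqrt(M + (-2 + w)) = sqrt(-2 + M + w))
(s(-2)*(y(-3, 0) - 3))*(-3787) = ((4*(-2))*(sqrt(-2 + 0 - 3) - 3))*(-3787) = -8*(sqrt(-5) - 3)*(-3787) = -8*(I*sqrt(5) - 3)*(-3787) = -8*(-3 + I*sqrt(5))*(-3787) = (24 - 8*I*sqrt(5))*(-3787) = -90888 + 30296*I*sqrt(5)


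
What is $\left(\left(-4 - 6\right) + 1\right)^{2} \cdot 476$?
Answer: $38556$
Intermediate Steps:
$\left(\left(-4 - 6\right) + 1\right)^{2} \cdot 476 = \left(-10 + 1\right)^{2} \cdot 476 = \left(-9\right)^{2} \cdot 476 = 81 \cdot 476 = 38556$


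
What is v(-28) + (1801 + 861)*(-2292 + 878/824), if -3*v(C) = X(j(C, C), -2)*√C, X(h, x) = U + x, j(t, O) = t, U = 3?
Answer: -1256284315/206 - 2*I*√7/3 ≈ -6.0985e+6 - 1.7638*I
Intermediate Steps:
X(h, x) = 3 + x
v(C) = -√C/3 (v(C) = -(3 - 2)*√C/3 = -√C/3)
v(-28) + (1801 + 861)*(-2292 + 878/824) = -2*I*√7/3 + (1801 + 861)*(-2292 + 878/824) = -2*I*√7/3 + 2662*(-2292 + 878*(1/824)) = -2*I*√7/3 + 2662*(-2292 + 439/412) = -2*I*√7/3 + 2662*(-943865/412) = -2*I*√7/3 - 1256284315/206 = -1256284315/206 - 2*I*√7/3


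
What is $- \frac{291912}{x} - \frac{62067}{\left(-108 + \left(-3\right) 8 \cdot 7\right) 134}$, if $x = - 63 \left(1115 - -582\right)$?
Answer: $\frac{1936857605}{439332936} \approx 4.4086$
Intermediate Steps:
$x = -106911$ ($x = - 63 \left(1115 + 582\right) = \left(-63\right) 1697 = -106911$)
$- \frac{291912}{x} - \frac{62067}{\left(-108 + \left(-3\right) 8 \cdot 7\right) 134} = - \frac{291912}{-106911} - \frac{62067}{\left(-108 + \left(-3\right) 8 \cdot 7\right) 134} = \left(-291912\right) \left(- \frac{1}{106911}\right) - \frac{62067}{\left(-108 - 168\right) 134} = \frac{97304}{35637} - \frac{62067}{\left(-108 - 168\right) 134} = \frac{97304}{35637} - \frac{62067}{\left(-276\right) 134} = \frac{97304}{35637} - \frac{62067}{-36984} = \frac{97304}{35637} - - \frac{20689}{12328} = \frac{97304}{35637} + \frac{20689}{12328} = \frac{1936857605}{439332936}$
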